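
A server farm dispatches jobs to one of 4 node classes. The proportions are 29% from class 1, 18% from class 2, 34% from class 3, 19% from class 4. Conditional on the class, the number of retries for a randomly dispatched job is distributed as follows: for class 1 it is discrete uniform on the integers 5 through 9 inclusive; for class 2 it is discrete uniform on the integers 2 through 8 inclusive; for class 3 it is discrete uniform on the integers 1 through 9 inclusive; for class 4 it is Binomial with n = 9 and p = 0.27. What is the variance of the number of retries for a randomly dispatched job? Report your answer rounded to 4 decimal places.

6.3102

Per component, 1: μ=7, E[X²]=51; 2: μ=5, E[X²]=29; 3: μ=5, E[X²]=31.6667; 4: μ=2.43, E[X²]=7.6788.
E[X] = 0.29·7 + 0.18·5 + 0.34·5 + 0.19·2.43 = 5.0917.
E[X²] = 0.29·51 + 0.18·29 + 0.34·31.6667 + 0.19·7.6788 = 32.2356.
Var(X) = E[X²] − (E[X])² = 32.2356 − 25.9254 = 6.31023.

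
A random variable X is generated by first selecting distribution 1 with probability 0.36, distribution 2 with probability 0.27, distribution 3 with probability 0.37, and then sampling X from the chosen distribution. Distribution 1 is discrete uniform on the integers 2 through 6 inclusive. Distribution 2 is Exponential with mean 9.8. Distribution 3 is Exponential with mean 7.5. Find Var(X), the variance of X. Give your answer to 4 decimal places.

Per component, 1: μ=4, E[X²]=18; 2: μ=9.8, E[X²]=192.08; 3: μ=7.5, E[X²]=112.5.
E[X] = 0.36·4 + 0.27·9.8 + 0.37·7.5 = 6.861.
E[X²] = 0.36·18 + 0.27·192.08 + 0.37·112.5 = 99.9666.
Var(X) = E[X²] − (E[X])² = 99.9666 − 47.0733 = 52.8933.

52.8933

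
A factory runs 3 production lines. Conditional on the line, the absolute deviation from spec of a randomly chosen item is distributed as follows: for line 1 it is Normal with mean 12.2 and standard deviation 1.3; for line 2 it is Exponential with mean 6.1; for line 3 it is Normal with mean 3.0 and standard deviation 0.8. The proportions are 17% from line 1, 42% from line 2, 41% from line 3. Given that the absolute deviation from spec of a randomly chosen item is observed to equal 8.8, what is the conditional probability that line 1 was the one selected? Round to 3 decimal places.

0.095

Likelihoods f(8.8 | ·): 1: 0.0100376; 2: 0.0387389; 3: 1.92317e-12.
Posterior ∝ prior × likelihood. Numerator for 1: 0.17·0.0100376 = 0.00170639.
Normalizing constant: 0.17·0.0100376 + 0.42·0.0387389 + 0.41·1.92317e-12 = 0.0179767.
P(1 | observation) = 0.00170639 / 0.0179767 = 0.094922.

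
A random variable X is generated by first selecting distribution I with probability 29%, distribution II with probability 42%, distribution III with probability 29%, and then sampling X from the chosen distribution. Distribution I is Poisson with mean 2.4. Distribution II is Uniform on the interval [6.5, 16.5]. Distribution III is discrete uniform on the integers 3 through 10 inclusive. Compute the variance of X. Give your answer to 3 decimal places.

Per component, I: μ=2.4, E[X²]=8.16; II: μ=11.5, E[X²]=140.583; III: μ=6.5, E[X²]=47.5.
E[X] = 0.29·2.4 + 0.42·11.5 + 0.29·6.5 = 7.411.
E[X²] = 0.29·8.16 + 0.42·140.583 + 0.29·47.5 = 75.1864.
Var(X) = E[X²] − (E[X])² = 75.1864 − 54.9229 = 20.2635.

20.263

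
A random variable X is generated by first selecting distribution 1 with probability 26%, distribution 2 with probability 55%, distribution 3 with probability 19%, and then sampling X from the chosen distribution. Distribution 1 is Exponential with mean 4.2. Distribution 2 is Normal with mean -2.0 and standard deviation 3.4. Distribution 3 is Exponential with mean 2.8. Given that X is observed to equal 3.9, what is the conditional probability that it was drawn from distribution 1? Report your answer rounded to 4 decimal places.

Likelihoods f(3.9 | ·): 1: 0.0940757; 2: 0.0260344; 3: 0.0887017.
Posterior ∝ prior × likelihood. Numerator for 1: 0.26·0.0940757 = 0.0244597.
Normalizing constant: 0.26·0.0940757 + 0.55·0.0260344 + 0.19·0.0887017 = 0.0556319.
P(1 | observation) = 0.0244597 / 0.0556319 = 0.43967.

0.4397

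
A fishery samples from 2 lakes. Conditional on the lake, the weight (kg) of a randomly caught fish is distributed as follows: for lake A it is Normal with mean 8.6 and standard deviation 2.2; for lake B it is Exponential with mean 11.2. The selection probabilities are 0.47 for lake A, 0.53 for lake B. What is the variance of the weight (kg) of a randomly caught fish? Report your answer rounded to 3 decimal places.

70.442

Per component, A: μ=8.6, E[X²]=78.8; B: μ=11.2, E[X²]=250.88.
E[X] = 0.47·8.6 + 0.53·11.2 = 9.978.
E[X²] = 0.47·78.8 + 0.53·250.88 = 170.002.
Var(X) = E[X²] − (E[X])² = 170.002 − 99.5605 = 70.4419.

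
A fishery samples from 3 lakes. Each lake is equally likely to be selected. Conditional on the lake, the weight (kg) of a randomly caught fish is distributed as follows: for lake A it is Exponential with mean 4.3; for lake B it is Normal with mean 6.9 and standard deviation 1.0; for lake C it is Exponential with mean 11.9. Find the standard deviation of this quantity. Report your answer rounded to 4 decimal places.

7.9779

Per component, A: μ=4.3, E[X²]=36.98; B: μ=6.9, E[X²]=48.61; C: μ=11.9, E[X²]=283.22.
E[X] = 0.333333·4.3 + 0.333333·6.9 + 0.333333·11.9 = 7.7.
E[X²] = 0.333333·36.98 + 0.333333·48.61 + 0.333333·283.22 = 122.937.
Var(X) = E[X²] − (E[X])² = 122.937 − 59.29 = 63.6467.
SD(X) = √63.6467 = 7.97789.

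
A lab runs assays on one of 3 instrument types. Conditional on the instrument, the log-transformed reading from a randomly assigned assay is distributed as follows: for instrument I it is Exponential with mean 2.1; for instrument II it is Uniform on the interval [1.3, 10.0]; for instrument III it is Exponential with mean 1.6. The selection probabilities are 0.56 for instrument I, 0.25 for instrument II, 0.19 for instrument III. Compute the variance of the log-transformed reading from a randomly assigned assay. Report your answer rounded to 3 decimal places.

Per component, I: μ=2.1, E[X²]=8.82; II: μ=5.65, E[X²]=38.23; III: μ=1.6, E[X²]=5.12.
E[X] = 0.56·2.1 + 0.25·5.65 + 0.19·1.6 = 2.8925.
E[X²] = 0.56·8.82 + 0.25·38.23 + 0.19·5.12 = 15.4695.
Var(X) = E[X²] − (E[X])² = 15.4695 − 8.36656 = 7.10294.

7.103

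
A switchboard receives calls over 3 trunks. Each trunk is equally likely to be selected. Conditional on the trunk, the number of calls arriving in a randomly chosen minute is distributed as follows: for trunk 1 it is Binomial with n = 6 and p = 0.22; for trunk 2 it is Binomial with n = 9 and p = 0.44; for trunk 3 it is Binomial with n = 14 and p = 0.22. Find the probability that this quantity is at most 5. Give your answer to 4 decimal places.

0.9276

Conditional on each trunk, P(X ≤ 5): 1: 0.999887; 2: 0.849213; 3: 0.933795.
By total probability, P(X ≤ 5) = 0.333333·0.999887 + 0.333333·0.849213 + 0.333333·0.933795 = 0.927632.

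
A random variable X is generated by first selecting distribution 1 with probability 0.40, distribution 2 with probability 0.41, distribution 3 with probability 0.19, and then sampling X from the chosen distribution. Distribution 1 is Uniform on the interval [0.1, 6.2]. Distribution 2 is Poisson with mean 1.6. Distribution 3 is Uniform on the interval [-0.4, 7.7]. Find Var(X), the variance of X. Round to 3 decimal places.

3.676

Per component, 1: μ=3.15, E[X²]=13.0233; 2: μ=1.6, E[X²]=4.16; 3: μ=3.65, E[X²]=18.79.
E[X] = 0.4·3.15 + 0.41·1.6 + 0.19·3.65 = 2.6095.
E[X²] = 0.4·13.0233 + 0.41·4.16 + 0.19·18.79 = 10.485.
Var(X) = E[X²] − (E[X])² = 10.485 − 6.80949 = 3.67554.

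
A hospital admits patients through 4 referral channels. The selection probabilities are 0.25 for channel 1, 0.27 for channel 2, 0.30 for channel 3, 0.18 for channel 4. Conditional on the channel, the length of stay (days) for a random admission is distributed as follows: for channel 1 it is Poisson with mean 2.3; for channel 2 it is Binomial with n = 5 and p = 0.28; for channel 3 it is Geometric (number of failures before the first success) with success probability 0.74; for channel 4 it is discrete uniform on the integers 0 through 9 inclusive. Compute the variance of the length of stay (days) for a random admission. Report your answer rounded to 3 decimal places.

4.517

Per component, 1: μ=2.3, E[X²]=7.59; 2: μ=1.4, E[X²]=2.968; 3: μ=0.351351, E[X²]=0.598247; 4: μ=4.5, E[X²]=28.5.
E[X] = 0.25·2.3 + 0.27·1.4 + 0.3·0.351351 + 0.18·4.5 = 1.86841.
E[X²] = 0.25·7.59 + 0.27·2.968 + 0.3·0.598247 + 0.18·28.5 = 8.00833.
Var(X) = E[X²] − (E[X])² = 8.00833 − 3.49094 = 4.5174.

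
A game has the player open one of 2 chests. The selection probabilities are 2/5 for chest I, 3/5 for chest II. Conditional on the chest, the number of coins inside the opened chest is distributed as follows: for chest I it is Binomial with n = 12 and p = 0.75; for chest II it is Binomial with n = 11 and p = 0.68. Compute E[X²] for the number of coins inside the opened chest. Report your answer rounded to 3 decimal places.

68.306

For each component E[X²] = Var + (mean)², giving I: 83.25; II: 58.344.
Overall E[X²] = 0.4·83.25 + 0.6·58.344 = 68.3064.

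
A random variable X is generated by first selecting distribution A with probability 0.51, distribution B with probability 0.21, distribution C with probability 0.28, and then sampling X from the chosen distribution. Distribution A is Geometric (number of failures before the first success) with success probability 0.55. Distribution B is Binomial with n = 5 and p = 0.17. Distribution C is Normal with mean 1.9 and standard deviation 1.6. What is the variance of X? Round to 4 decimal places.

1.8557

Per component, A: μ=0.818182, E[X²]=2.15702; B: μ=0.85, E[X²]=1.428; C: μ=1.9, E[X²]=6.17.
E[X] = 0.51·0.818182 + 0.21·0.85 + 0.28·1.9 = 1.12777.
E[X²] = 0.51·2.15702 + 0.21·1.428 + 0.28·6.17 = 3.12756.
Var(X) = E[X²] − (E[X])² = 3.12756 − 1.27187 = 1.85569.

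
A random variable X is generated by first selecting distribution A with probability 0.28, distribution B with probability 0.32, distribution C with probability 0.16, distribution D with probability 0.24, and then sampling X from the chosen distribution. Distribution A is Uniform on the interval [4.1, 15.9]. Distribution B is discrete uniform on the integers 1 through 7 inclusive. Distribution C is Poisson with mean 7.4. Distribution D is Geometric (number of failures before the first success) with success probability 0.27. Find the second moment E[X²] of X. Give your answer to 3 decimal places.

51.752

For each component E[X²] = Var + (mean)², giving A: 111.603; B: 20; C: 62.16; D: 17.3237.
Overall E[X²] = 0.28·111.603 + 0.32·20 + 0.16·62.16 + 0.24·17.3237 = 51.7522.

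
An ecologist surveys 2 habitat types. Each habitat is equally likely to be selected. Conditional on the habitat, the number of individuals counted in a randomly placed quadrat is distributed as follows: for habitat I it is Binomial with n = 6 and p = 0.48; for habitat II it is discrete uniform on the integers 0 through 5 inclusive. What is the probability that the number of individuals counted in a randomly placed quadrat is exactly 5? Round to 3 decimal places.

0.123

Conditional on each habitat, P(X = 5): I: 0.0794988; II: 0.166667.
By total probability, P(X = 5) = 0.5·0.0794988 + 0.5·0.166667 = 0.123083.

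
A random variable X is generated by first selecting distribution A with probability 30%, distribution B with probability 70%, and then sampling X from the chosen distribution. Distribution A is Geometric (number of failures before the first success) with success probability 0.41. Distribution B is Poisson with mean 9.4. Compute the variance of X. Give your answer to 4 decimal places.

20.9421

Per component, A: μ=1.43902, E[X²]=5.58061; B: μ=9.4, E[X²]=97.76.
E[X] = 0.3·1.43902 + 0.7·9.4 = 7.01171.
E[X²] = 0.3·5.58061 + 0.7·97.76 = 70.1062.
Var(X) = E[X²] − (E[X])² = 70.1062 − 49.164 = 20.9421.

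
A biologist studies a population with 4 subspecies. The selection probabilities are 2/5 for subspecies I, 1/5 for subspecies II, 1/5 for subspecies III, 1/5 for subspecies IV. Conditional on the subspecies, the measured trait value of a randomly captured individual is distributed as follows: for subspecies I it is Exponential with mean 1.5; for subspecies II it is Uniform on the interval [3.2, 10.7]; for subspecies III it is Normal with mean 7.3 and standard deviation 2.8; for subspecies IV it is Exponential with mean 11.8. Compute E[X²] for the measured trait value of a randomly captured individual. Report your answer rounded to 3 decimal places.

For each component E[X²] = Var + (mean)², giving I: 4.5; II: 52.99; III: 61.13; IV: 278.48.
Overall E[X²] = 0.4·4.5 + 0.2·52.99 + 0.2·61.13 + 0.2·278.48 = 80.32.

80.320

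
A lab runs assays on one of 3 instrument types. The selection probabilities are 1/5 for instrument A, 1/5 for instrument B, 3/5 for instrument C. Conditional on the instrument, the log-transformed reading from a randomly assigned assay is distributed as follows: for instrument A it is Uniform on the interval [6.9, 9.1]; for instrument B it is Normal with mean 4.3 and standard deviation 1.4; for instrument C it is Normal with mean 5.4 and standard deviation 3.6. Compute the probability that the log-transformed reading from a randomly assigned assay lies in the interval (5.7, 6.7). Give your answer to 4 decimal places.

0.0878

Conditional on each instrument, P(5.7 < X < 6.7): A: 0; B: 0.115417; C: 0.107785.
By total probability, P(5.7 < X < 6.7) = 0.2·0 + 0.2·0.115417 + 0.6·0.107785 = 0.0877545.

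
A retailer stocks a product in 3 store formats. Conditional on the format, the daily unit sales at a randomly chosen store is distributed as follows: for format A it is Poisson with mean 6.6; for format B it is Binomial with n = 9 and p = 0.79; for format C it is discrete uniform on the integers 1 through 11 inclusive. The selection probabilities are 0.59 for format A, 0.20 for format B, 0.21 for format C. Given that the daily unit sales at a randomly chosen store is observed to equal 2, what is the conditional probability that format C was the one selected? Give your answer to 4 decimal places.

Likelihoods P(X=2 | ·): A: 0.0296288; B: 0.000404661; C: 0.0909091.
Posterior ∝ prior × likelihood. Numerator for C: 0.21·0.0909091 = 0.0190909.
Normalizing constant: 0.59·0.0296288 + 0.2·0.000404661 + 0.21·0.0909091 = 0.0366528.
P(C | observation) = 0.0190909 / 0.0366528 = 0.520858.

0.5209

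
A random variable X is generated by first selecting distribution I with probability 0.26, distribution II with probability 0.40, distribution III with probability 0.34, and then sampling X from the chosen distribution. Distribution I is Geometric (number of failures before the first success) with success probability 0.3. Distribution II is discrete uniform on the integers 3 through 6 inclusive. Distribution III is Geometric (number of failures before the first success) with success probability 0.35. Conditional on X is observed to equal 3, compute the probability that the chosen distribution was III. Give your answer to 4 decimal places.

Likelihoods P(X=3 | ·): I: 0.1029; II: 0.25; III: 0.0961188.
Posterior ∝ prior × likelihood. Numerator for III: 0.34·0.0961188 = 0.0326804.
Normalizing constant: 0.26·0.1029 + 0.4·0.25 + 0.34·0.0961188 = 0.159434.
P(III | observation) = 0.0326804 / 0.159434 = 0.204977.

0.2050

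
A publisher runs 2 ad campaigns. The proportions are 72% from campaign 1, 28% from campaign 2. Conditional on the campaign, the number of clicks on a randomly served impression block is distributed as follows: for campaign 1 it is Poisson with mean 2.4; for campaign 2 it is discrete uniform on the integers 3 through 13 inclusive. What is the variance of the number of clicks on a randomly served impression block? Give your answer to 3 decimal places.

Per component, 1: μ=2.4, E[X²]=8.16; 2: μ=8, E[X²]=74.
E[X] = 0.72·2.4 + 0.28·8 = 3.968.
E[X²] = 0.72·8.16 + 0.28·74 = 26.5952.
Var(X) = E[X²] − (E[X])² = 26.5952 − 15.745 = 10.8502.

10.850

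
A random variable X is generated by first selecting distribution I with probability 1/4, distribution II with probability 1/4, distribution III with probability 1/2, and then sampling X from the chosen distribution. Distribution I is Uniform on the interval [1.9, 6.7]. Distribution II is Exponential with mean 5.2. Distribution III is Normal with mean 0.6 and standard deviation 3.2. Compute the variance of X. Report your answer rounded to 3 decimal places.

16.767

Per component, I: μ=4.3, E[X²]=20.41; II: μ=5.2, E[X²]=54.08; III: μ=0.6, E[X²]=10.6.
E[X] = 0.25·4.3 + 0.25·5.2 + 0.5·0.6 = 2.675.
E[X²] = 0.25·20.41 + 0.25·54.08 + 0.5·10.6 = 23.9225.
Var(X) = E[X²] − (E[X])² = 23.9225 − 7.15562 = 16.7669.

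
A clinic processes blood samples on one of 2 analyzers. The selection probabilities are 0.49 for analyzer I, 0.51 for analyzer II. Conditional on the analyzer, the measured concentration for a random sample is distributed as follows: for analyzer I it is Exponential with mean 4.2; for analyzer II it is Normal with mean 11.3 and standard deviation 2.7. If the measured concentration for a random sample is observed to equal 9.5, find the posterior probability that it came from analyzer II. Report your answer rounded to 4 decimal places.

Likelihoods f(9.5 | ·): I: 0.0247981; II: 0.118314.
Posterior ∝ prior × likelihood. Numerator for II: 0.51·0.118314 = 0.0603402.
Normalizing constant: 0.49·0.0247981 + 0.51·0.118314 = 0.0724912.
P(II | observation) = 0.0603402 / 0.0724912 = 0.832379.

0.8324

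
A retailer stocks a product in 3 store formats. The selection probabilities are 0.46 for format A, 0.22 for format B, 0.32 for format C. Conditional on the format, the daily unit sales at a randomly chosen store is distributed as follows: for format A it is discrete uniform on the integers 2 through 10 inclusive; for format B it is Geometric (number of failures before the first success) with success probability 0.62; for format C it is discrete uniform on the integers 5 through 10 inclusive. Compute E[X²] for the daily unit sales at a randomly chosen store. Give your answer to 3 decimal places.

38.860

For each component E[X²] = Var + (mean)², giving A: 42.6667; B: 1.3642; C: 59.1667.
Overall E[X²] = 0.46·42.6667 + 0.22·1.3642 + 0.32·59.1667 = 38.8601.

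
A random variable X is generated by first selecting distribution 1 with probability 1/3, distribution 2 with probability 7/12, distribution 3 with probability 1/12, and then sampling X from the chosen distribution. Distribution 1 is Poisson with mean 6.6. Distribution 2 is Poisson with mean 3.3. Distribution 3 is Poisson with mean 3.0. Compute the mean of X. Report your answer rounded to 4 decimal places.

4.3750

Component means — 1: 6.6; 2: 3.3; 3: 3.
E[X] = 0.333333·6.6 + 0.583333·3.3 + 0.0833333·3 = 4.375.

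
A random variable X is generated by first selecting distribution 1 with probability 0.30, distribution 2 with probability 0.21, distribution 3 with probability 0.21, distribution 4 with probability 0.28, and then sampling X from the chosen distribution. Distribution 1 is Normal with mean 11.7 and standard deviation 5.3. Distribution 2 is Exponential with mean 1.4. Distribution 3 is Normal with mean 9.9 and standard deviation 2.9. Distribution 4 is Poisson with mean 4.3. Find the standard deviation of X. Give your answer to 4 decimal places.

5.3685

Per component, 1: μ=11.7, E[X²]=164.98; 2: μ=1.4, E[X²]=3.92; 3: μ=9.9, E[X²]=106.42; 4: μ=4.3, E[X²]=22.79.
E[X] = 0.3·11.7 + 0.21·1.4 + 0.21·9.9 + 0.28·4.3 = 7.087.
E[X²] = 0.3·164.98 + 0.21·3.92 + 0.21·106.42 + 0.28·22.79 = 79.0466.
Var(X) = E[X²] − (E[X])² = 79.0466 − 50.2256 = 28.821.
SD(X) = √28.821 = 5.36852.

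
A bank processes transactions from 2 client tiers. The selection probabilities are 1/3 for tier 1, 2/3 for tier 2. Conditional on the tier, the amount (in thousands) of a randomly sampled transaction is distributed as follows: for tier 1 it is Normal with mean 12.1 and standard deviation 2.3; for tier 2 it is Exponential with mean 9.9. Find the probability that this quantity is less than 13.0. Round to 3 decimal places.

0.705

Conditional on each tier, P(X < 13.0): 1: 0.652214; 2: 0.731024.
By total probability, P(X < 13.0) = 0.333333·0.652214 + 0.666667·0.731024 = 0.704754.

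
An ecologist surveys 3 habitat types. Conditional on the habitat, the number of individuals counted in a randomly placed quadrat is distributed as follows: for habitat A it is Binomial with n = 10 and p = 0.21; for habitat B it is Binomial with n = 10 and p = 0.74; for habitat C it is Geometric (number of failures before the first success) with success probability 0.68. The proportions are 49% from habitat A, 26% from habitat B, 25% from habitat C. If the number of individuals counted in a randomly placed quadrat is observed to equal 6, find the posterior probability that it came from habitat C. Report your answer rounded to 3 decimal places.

Likelihoods P(X=6 | ·): A: 0.00701525; B: 0.157581; C: 0.000730144.
Posterior ∝ prior × likelihood. Numerator for C: 0.25·0.000730144 = 0.000182536.
Normalizing constant: 0.49·0.00701525 + 0.26·0.157581 + 0.25·0.000730144 = 0.044591.
P(C | observation) = 0.000182536 / 0.044591 = 0.00409356.

0.004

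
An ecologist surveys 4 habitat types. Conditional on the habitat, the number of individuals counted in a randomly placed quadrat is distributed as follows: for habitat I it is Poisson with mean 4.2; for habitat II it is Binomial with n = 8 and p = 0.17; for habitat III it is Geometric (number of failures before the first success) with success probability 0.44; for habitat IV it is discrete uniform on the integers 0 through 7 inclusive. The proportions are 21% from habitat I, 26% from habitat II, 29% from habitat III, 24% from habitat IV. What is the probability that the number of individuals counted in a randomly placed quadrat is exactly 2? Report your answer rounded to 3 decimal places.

0.167

Conditional on each habitat, P(X = 2): I: 0.132261; II: 0.26456; III: 0.137984; IV: 0.125.
By total probability, P(X = 2) = 0.21·0.132261 + 0.26·0.26456 + 0.29·0.137984 + 0.24·0.125 = 0.166576.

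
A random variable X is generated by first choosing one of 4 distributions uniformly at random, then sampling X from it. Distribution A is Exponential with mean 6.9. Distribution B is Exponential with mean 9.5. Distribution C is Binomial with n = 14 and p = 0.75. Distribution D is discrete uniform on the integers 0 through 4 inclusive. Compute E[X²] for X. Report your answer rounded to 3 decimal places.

For each component E[X²] = Var + (mean)², giving A: 95.22; B: 180.5; C: 112.875; D: 6.
Overall E[X²] = 0.25·95.22 + 0.25·180.5 + 0.25·112.875 + 0.25·6 = 98.6488.

98.649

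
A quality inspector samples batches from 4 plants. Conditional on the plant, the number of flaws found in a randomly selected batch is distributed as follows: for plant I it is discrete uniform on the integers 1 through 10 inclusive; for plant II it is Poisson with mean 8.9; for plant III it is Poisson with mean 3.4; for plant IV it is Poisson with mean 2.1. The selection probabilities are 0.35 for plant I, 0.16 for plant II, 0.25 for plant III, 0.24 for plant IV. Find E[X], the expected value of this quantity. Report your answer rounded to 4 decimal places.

4.7030

Component means — I: 5.5; II: 8.9; III: 3.4; IV: 2.1.
E[X] = 0.35·5.5 + 0.16·8.9 + 0.25·3.4 + 0.24·2.1 = 4.703.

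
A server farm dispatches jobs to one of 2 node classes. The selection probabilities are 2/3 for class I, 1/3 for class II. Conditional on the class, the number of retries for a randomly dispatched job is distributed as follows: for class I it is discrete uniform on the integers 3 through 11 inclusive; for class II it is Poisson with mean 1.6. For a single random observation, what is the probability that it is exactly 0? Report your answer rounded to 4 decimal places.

Conditional on each class, P(X = 0): I: 0; II: 0.201897.
By total probability, P(X = 0) = 0.666667·0 + 0.333333·0.201897 = 0.0672988.

0.0673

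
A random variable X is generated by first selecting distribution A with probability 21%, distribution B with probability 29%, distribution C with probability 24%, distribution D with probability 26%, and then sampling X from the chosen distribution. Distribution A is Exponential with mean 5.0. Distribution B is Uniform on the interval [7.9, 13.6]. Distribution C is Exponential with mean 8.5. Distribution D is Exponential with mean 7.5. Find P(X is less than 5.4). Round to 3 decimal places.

0.385

Conditional on each component, P(X < 5.4): A: 0.660404; B: 0; C: 0.47022; D: 0.513248.
By total probability, P(X < 5.4) = 0.21·0.660404 + 0.29·0 + 0.24·0.47022 + 0.26·0.513248 = 0.384982.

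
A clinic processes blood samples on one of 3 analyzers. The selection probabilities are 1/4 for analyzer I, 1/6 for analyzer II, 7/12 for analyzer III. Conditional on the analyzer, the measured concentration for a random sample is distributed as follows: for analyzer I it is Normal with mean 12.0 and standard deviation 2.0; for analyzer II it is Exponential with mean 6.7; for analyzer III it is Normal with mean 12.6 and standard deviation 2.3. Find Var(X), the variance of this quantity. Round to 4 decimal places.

Per component, I: μ=12, E[X²]=148; II: μ=6.7, E[X²]=89.78; III: μ=12.6, E[X²]=164.05.
E[X] = 0.25·12 + 0.166667·6.7 + 0.583333·12.6 = 11.4667.
E[X²] = 0.25·148 + 0.166667·89.78 + 0.583333·164.05 = 147.659.
Var(X) = E[X²] − (E[X])² = 147.659 − 131.484 = 16.1747.

16.1747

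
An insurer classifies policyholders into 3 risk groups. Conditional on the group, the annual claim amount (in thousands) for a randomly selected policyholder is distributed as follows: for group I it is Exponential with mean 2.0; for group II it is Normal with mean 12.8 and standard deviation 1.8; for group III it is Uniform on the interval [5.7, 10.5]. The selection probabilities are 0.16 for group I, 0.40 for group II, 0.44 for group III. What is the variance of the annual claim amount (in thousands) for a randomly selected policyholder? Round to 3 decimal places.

Per component, I: μ=2, E[X²]=8; II: μ=12.8, E[X²]=167.08; III: μ=8.1, E[X²]=67.53.
E[X] = 0.16·2 + 0.4·12.8 + 0.44·8.1 = 9.004.
E[X²] = 0.16·8 + 0.4·167.08 + 0.44·67.53 = 97.8252.
Var(X) = E[X²] − (E[X])² = 97.8252 − 81.072 = 16.7532.

16.753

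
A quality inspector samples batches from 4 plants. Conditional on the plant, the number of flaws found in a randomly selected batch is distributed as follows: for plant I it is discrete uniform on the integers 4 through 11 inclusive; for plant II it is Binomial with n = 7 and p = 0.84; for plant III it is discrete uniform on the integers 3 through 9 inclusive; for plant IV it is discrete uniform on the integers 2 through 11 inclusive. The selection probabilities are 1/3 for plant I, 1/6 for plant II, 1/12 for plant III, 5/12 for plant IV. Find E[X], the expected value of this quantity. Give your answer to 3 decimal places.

Component means — I: 7.5; II: 5.88; III: 6; IV: 6.5.
E[X] = 0.333333·7.5 + 0.166667·5.88 + 0.0833333·6 + 0.416667·6.5 = 6.68833.

6.688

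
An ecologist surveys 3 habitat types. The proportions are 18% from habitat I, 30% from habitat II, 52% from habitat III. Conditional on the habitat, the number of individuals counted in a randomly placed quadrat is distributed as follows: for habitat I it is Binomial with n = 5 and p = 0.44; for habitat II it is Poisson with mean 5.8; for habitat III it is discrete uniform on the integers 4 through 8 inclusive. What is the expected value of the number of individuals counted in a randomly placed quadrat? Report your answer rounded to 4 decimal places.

Component means — I: 2.2; II: 5.8; III: 6.
E[X] = 0.18·2.2 + 0.3·5.8 + 0.52·6 = 5.256.

5.2560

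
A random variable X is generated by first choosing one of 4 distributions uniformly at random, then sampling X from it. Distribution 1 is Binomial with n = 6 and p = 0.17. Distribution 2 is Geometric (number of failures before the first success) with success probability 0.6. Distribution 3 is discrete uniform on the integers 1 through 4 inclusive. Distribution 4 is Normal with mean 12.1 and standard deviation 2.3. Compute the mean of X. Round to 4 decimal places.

Component means — 1: 1.02; 2: 0.666667; 3: 2.5; 4: 12.1.
E[X] = 0.25·1.02 + 0.25·0.666667 + 0.25·2.5 + 0.25·12.1 = 4.07167.

4.0717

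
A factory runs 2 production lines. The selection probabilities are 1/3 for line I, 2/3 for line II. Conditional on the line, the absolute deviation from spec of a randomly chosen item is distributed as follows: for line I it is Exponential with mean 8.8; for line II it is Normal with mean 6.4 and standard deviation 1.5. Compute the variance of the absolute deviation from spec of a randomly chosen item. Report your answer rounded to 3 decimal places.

Per component, I: μ=8.8, E[X²]=154.88; II: μ=6.4, E[X²]=43.21.
E[X] = 0.333333·8.8 + 0.666667·6.4 = 7.2.
E[X²] = 0.333333·154.88 + 0.666667·43.21 = 80.4333.
Var(X) = E[X²] − (E[X])² = 80.4333 − 51.84 = 28.5933.

28.593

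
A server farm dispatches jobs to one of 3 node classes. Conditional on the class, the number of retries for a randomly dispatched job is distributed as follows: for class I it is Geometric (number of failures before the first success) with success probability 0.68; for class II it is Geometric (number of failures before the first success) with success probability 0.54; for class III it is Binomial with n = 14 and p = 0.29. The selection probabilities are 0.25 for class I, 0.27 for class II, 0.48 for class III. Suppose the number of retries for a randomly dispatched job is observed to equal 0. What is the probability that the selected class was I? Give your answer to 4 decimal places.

0.5316

Likelihoods P(X=0 | ·): I: 0.68; II: 0.54; III: 0.00827212.
Posterior ∝ prior × likelihood. Numerator for I: 0.25·0.68 = 0.17.
Normalizing constant: 0.25·0.68 + 0.27·0.54 + 0.48·0.00827212 = 0.319771.
P(I | observation) = 0.17 / 0.319771 = 0.531631.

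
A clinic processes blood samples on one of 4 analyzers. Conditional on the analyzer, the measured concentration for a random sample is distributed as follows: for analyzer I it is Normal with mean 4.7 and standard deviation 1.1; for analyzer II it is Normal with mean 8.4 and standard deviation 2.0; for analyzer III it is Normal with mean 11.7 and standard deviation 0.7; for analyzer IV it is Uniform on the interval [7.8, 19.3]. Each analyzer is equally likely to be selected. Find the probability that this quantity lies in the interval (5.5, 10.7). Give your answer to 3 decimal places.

Conditional on each analyzer, P(5.5 < X < 10.7): I: 0.233529; II: 0.801399; III: 0.0765637; IV: 0.252174.
By total probability, P(5.5 < X < 10.7) = 0.25·0.233529 + 0.25·0.801399 + 0.25·0.0765637 + 0.25·0.252174 = 0.340916.

0.341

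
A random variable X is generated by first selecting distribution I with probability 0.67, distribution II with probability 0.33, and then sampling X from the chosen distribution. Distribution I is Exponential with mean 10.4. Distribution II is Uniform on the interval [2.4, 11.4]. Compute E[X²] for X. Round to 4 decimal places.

162.8732

For each component E[X²] = Var + (mean)², giving I: 216.32; II: 54.36.
Overall E[X²] = 0.67·216.32 + 0.33·54.36 = 162.873.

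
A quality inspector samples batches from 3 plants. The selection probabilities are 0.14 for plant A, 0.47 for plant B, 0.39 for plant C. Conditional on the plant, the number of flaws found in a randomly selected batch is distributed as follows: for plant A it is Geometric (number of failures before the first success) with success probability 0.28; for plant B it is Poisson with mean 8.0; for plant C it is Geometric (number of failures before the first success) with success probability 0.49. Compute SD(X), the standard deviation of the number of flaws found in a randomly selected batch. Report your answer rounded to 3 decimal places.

Per component, A: μ=2.57143, E[X²]=15.7959; B: μ=8, E[X²]=72; C: μ=1.04082, E[X²]=3.20741.
E[X] = 0.14·2.57143 + 0.47·8 + 0.39·1.04082 = 4.52592.
E[X²] = 0.14·15.7959 + 0.47·72 + 0.39·3.20741 = 37.3023.
Var(X) = E[X²] − (E[X])² = 37.3023 − 20.4839 = 16.8184.
SD(X) = √16.8184 = 4.10102.

4.101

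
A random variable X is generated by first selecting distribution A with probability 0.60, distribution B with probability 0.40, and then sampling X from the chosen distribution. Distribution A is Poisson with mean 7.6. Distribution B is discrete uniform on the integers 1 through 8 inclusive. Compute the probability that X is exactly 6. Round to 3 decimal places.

0.130

Conditional on each component, P(X = 6): A: 0.13394; B: 0.125.
By total probability, P(X = 6) = 0.6·0.13394 + 0.4·0.125 = 0.130364.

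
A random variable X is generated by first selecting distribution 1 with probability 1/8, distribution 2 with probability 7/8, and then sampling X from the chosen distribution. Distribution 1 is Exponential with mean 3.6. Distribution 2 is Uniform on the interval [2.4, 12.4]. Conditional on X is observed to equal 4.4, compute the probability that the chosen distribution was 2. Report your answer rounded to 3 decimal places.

Likelihoods f(4.4 | ·): 1: 0.0818263; 2: 0.1.
Posterior ∝ prior × likelihood. Numerator for 2: 0.875·0.1 = 0.0875.
Normalizing constant: 0.125·0.0818263 + 0.875·0.1 = 0.0977283.
P(2 | observation) = 0.0875 / 0.0977283 = 0.895339.

0.895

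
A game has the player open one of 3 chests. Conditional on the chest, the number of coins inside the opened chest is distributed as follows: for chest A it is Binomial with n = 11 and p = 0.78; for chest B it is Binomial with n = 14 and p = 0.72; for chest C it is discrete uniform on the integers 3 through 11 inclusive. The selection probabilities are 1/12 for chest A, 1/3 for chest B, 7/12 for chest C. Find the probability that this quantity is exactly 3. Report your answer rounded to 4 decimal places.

0.0649

Conditional on each chest, P(X = 3): A: 0.000429684; B: 0.000112678; C: 0.111111.
By total probability, P(X = 3) = 0.0833333·0.000429684 + 0.333333·0.000112678 + 0.583333·0.111111 = 0.0648882.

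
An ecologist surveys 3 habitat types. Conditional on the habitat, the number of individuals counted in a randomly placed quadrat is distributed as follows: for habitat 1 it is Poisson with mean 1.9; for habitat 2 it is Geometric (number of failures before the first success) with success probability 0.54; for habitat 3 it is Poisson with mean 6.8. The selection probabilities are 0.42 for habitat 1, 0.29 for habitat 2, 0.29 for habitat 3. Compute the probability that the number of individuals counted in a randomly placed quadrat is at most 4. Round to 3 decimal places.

0.741

Conditional on each habitat, P(X ≤ 4): 1: 0.955919; 2: 0.979404; 3: 0.192031.
By total probability, P(X ≤ 4) = 0.42·0.955919 + 0.29·0.979404 + 0.29·0.192031 = 0.741202.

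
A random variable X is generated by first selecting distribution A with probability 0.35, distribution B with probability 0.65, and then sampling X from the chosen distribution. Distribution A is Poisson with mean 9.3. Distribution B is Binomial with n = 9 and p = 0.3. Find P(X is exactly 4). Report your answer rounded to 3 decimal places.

0.121

Conditional on each component, P(X = 4): A: 0.0284959; B: 0.171532.
By total probability, P(X = 4) = 0.35·0.0284959 + 0.65·0.171532 = 0.12147.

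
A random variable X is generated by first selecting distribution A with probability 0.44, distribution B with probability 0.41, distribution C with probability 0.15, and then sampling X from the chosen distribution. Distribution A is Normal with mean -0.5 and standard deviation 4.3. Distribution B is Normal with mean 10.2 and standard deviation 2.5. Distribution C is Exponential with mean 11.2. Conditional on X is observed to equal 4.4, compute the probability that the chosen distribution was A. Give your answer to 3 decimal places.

0.613

Likelihoods f(4.4 | ·): A: 0.0484694; B: 0.0108192; C: 0.060279.
Posterior ∝ prior × likelihood. Numerator for A: 0.44·0.0484694 = 0.0213265.
Normalizing constant: 0.44·0.0484694 + 0.41·0.0108192 + 0.15·0.060279 = 0.0348043.
P(A | observation) = 0.0213265 / 0.0348043 = 0.612756.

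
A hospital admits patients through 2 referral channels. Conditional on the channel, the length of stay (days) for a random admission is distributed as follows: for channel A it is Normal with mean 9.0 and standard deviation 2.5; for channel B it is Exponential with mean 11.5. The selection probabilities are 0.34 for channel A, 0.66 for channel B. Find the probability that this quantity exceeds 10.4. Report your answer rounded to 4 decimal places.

Conditional on each channel, P(X > 10.4): A: 0.28774; B: 0.404806.
By total probability, P(X > 10.4) = 0.34·0.28774 + 0.66·0.404806 = 0.365003.

0.3650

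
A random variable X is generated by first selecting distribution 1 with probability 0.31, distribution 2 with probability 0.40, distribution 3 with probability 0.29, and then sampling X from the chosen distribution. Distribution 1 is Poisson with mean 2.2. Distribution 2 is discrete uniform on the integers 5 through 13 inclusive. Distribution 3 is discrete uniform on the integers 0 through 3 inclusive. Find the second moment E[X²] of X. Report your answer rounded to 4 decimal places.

For each component E[X²] = Var + (mean)², giving 1: 7.04; 2: 87.6667; 3: 3.5.
Overall E[X²] = 0.31·7.04 + 0.4·87.6667 + 0.29·3.5 = 38.2641.

38.2641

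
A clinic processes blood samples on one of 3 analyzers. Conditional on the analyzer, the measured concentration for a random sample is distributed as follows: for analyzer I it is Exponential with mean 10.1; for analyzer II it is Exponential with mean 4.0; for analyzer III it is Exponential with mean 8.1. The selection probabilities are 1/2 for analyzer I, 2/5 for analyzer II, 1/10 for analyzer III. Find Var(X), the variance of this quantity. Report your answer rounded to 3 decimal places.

Per component, I: μ=10.1, E[X²]=204.02; II: μ=4, E[X²]=32; III: μ=8.1, E[X²]=131.22.
E[X] = 0.5·10.1 + 0.4·4 + 0.1·8.1 = 7.46.
E[X²] = 0.5·204.02 + 0.4·32 + 0.1·131.22 = 127.932.
Var(X) = E[X²] − (E[X])² = 127.932 − 55.6516 = 72.2804.

72.280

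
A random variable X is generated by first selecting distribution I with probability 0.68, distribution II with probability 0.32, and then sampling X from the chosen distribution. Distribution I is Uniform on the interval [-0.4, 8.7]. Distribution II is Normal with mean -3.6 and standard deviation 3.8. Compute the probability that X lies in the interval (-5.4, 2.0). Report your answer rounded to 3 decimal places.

Conditional on each component, P(-5.4 < X < 2.0): I: 0.263736; II: 0.611854.
By total probability, P(-5.4 < X < 2.0) = 0.68·0.263736 + 0.32·0.611854 = 0.375134.

0.375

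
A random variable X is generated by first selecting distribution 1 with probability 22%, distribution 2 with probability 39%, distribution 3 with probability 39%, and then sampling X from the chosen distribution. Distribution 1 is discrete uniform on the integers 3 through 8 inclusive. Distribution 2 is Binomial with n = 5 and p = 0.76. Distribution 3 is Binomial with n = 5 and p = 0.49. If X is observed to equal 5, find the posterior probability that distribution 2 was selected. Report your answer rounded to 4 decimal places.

Likelihoods P(X=5 | ·): 1: 0.166667; 2: 0.253553; 3: 0.0282475.
Posterior ∝ prior × likelihood. Numerator for 2: 0.39·0.253553 = 0.0988855.
Normalizing constant: 0.22·0.166667 + 0.39·0.253553 + 0.39·0.0282475 = 0.146569.
P(2 | observation) = 0.0988855 / 0.146569 = 0.67467.

0.6747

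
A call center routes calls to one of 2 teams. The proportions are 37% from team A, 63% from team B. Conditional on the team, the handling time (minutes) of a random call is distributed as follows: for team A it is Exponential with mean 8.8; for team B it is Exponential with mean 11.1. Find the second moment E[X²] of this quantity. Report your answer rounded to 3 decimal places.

212.550

For each component E[X²] = Var + (mean)², giving A: 154.88; B: 246.42.
Overall E[X²] = 0.37·154.88 + 0.63·246.42 = 212.55.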